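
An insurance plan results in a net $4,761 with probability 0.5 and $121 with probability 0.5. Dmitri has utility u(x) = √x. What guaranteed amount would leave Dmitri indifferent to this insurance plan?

E[u] = 0.5·√4761 + 0.5·√121 = 0.5·69 + 0.5·11 = 40
CE = (40)² = 1600

$1,600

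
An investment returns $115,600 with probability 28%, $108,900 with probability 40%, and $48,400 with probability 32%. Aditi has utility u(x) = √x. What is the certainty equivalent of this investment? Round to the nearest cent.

E[u] = 0.28·√115600 + 0.4·√108900 + 0.32·√48400 = 0.28·340 + 0.4·330 + 0.32·220 = 297.6
CE = (297.6)² = 88565.76

$88,565.76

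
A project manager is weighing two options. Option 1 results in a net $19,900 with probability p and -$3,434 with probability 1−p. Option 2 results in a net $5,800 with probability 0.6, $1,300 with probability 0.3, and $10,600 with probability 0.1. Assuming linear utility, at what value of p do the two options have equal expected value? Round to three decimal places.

p = 0.358

EV(Option 2) = 0.6 × 5800 + 0.3 × 1300 + 0.1 × 10600 = 3480 + 390 + 1060 = 4930
p·19900 + (1−p)·(-3434) = 4930
23334p − 3434 = 4930
p = (4930 + 3434) / 23334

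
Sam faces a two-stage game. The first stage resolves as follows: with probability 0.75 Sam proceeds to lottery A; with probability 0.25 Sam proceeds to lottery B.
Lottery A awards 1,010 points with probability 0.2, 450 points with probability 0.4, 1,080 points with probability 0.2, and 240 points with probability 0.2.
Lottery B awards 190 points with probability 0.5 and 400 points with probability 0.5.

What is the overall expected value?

558.25 points

EV(A) = 0.2 × 1010 + 0.4 × 450 + 0.2 × 1080 + 0.2 × 240 = 202 + 180 + 216 + 48 = 646
EV(B) = 0.5 × 190 + 0.5 × 400 = 95 + 200 = 295
Overall = 0.75 × 646 + 0.25 × 295 = 484.5 + 73.75 = 558.25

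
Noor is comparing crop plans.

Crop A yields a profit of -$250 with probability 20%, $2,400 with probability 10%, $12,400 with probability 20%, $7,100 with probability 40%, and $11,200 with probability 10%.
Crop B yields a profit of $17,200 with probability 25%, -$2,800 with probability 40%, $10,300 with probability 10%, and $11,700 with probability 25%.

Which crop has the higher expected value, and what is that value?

Crop A = 0.2 × (-250) + 0.1 × 2400 + 0.2 × 12400 + 0.4 × 7100 + 0.1 × 11200 = -50 + 240 + 2480 + 2840 + 1120 = 6630
Crop B = 0.25 × 17200 + 0.4 × (-2800) + 0.1 × 10300 + 0.25 × 11700 = 4300 − 1120 + 1030 + 2925 = 7135

Crop B ($7,135)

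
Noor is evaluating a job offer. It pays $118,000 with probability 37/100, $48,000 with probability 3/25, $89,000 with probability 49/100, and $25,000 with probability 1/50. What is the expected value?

EV = 37/100 × 118000 + 3/25 × 48000 + 49/100 × 89000 + 1/50 × 25000 = 43660 + 5760 + 43610 + 500 = 93530

$93,530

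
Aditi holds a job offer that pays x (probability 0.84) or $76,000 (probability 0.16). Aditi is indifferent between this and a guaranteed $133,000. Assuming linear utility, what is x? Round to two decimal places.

0.84·x + 0.16·76000 = 133000
0.84·x = 133000 − 12160 = 120840
x = 120840 / 0.84 = 143857.1429

x = $143,857.14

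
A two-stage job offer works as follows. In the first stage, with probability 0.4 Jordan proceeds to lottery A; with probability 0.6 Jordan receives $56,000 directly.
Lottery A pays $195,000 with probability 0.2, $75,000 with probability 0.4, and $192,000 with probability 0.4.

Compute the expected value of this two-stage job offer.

EV(A) = 0.2 × 195000 + 0.4 × 75000 + 0.4 × 192000 = 39000 + 30000 + 76800 = 145800
Branch B: 56000 (certain)
Overall = 0.4 × 145800 + 0.6 × 56000 = 58320 + 33600 = 91920

$91,920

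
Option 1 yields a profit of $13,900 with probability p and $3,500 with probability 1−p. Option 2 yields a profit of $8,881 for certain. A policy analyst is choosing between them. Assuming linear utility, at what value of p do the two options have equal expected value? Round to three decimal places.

p·13900 + (1−p)·3500 = 8881
10400p + 3500 = 8881
p = (8881 − 3500) / 10400

p = 0.517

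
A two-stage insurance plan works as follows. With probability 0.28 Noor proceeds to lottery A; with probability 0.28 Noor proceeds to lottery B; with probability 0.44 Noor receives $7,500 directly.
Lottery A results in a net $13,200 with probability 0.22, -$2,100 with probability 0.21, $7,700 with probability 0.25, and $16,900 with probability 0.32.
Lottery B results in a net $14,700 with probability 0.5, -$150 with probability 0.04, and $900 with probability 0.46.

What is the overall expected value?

$8,215.12

EV(A) = 0.22 × 13200 + 0.21 × (-2100) + 0.25 × 7700 + 0.32 × 16900 = 2904 − 441 + 1925 + 5408 = 9796
EV(B) = 0.5 × 14700 + 0.04 × (-150) + 0.46 × 900 = 7350 − 6 + 414 = 7758
Branch C: 7500 (certain)
Overall = 0.28 × 9796 + 0.28 × 7758 + 0.44 × 7500 = 2742.88 + 2172.24 + 3300 = 8215.12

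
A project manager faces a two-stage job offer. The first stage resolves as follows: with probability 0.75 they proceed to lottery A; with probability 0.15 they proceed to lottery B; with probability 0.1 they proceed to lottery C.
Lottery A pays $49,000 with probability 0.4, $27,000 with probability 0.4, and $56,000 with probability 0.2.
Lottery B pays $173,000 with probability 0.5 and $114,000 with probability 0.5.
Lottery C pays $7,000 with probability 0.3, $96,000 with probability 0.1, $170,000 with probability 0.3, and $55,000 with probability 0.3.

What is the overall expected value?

$60,645

EV(A) = 0.4 × 49000 + 0.4 × 27000 + 0.2 × 56000 = 19600 + 10800 + 11200 = 41600
EV(B) = 0.5 × 173000 + 0.5 × 114000 = 86500 + 57000 = 143500
EV(C) = 0.3 × 7000 + 0.1 × 96000 + 0.3 × 170000 + 0.3 × 55000 = 2100 + 9600 + 51000 + 16500 = 79200
Overall = 0.75 × 41600 + 0.15 × 143500 + 0.1 × 79200 = 31200 + 21525 + 7920 = 60645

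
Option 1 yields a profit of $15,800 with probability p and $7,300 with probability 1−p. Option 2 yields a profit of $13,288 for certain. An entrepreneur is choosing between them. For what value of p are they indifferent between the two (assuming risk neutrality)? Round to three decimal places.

p = 0.704

p·15800 + (1−p)·7300 = 13288
8500p + 7300 = 13288
p = (13288 − 7300) / 8500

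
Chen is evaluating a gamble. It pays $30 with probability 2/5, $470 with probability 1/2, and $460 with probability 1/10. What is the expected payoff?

EV = 2/5 × 30 + 1/2 × 470 + 1/10 × 460 = 12 + 235 + 46 = 293

$293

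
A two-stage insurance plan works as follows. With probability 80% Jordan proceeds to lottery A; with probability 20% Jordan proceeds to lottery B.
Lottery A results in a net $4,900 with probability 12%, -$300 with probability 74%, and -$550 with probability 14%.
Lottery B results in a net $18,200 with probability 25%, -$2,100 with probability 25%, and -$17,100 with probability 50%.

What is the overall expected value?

EV(A) = 0.12 × 4900 + 0.74 × (-300) + 0.14 × (-550) = 588 − 222 − 77 = 289
EV(B) = 0.25 × 18200 + 0.25 × (-2100) + 0.5 × (-17100) = 4550 − 525 − 8550 = -4525
Overall = 0.8 × 289 + 0.2 × (-4525) = 231.2 − 905 = -673.8

-$673.80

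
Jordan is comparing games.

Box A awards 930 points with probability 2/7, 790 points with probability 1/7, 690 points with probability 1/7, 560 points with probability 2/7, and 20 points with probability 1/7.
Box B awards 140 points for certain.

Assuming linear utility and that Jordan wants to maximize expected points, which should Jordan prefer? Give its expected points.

Box A = 2/7 × 930 + 1/7 × 790 + 1/7 × 690 + 2/7 × 560 + 1/7 × 20 = 265.7143 + 112.8571 + 98.5714 + 160 + 2.8571 = 640
Box B: 140 (certain)

Box A (640 points)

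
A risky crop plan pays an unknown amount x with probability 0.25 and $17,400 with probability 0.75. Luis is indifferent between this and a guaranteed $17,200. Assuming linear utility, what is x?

0.25·x + 0.75·17400 = 17200
0.25·x = 17200 − 13050 = 4150
x = 4150 / 0.25 = 16600

x = $16,600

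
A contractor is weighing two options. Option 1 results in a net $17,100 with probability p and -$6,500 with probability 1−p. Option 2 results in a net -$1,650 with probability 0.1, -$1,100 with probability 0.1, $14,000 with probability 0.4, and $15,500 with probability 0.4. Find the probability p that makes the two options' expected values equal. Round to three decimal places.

p = 0.764

EV(Option 2) = 0.1 × (-1650) + 0.1 × (-1100) + 0.4 × 14000 + 0.4 × 15500 = -165 − 110 + 5600 + 6200 = 11525
p·17100 + (1−p)·(-6500) = 11525
23600p − 6500 = 11525
p = (11525 + 6500) / 23600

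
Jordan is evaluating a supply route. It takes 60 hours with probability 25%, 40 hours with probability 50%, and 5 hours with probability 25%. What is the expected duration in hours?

36.25 hours

EV = 0.25 × 60 + 0.5 × 40 + 0.25 × 5 = 15 + 20 + 1.25 = 36.25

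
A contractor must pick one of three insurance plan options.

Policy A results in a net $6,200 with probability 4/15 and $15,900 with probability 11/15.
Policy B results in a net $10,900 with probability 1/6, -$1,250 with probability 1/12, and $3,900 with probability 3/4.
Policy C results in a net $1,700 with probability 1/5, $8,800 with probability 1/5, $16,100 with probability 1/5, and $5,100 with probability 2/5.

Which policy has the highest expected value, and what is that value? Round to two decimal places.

Policy A ($13,313.33)

Policy A = 4/15 × 6200 + 11/15 × 15900 = 1653.3333 + 11660 = 13313.3333
Policy B = 1/6 × 10900 + 1/12 × (-1250) + 3/4 × 3900 = 1816.6667 − 104.1667 + 2925 = 4637.5
Policy C = 1/5 × 1700 + 1/5 × 8800 + 1/5 × 16100 + 2/5 × 5100 = 340 + 1760 + 3220 + 2040 = 7360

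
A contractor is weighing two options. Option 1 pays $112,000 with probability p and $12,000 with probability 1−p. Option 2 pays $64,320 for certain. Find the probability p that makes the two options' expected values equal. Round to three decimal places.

p = 0.523

p·112000 + (1−p)·12000 = 64320
100000p + 12000 = 64320
p = (64320 − 12000) / 100000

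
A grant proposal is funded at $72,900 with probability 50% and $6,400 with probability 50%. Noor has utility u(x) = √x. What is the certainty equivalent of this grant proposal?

$30,625

E[u] = 0.5·√72900 + 0.5·√6400 = 0.5·270 + 0.5·80 = 175
CE = (175)² = 30625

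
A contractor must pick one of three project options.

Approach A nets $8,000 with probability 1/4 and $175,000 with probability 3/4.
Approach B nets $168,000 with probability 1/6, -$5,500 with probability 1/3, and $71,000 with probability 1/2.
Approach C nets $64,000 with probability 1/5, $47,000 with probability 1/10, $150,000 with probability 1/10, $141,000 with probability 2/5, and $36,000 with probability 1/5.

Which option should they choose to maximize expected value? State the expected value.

Approach A = 1/4 × 8000 + 3/4 × 175000 = 2000 + 131250 = 133250
Approach B = 1/6 × 168000 + 1/3 × (-5500) + 1/2 × 71000 = 28000 − 1833.3333 + 35500 = 61666.6667
Approach C = 1/5 × 64000 + 1/10 × 47000 + 1/10 × 150000 + 2/5 × 141000 + 1/5 × 36000 = 12800 + 4700 + 15000 + 56400 + 7200 = 96100

Approach A ($133,250)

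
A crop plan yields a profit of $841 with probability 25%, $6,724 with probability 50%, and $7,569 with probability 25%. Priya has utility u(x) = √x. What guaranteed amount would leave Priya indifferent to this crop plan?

E[u] = 0.25·√841 + 0.5·√6724 + 0.25·√7569 = 0.25·29 + 0.5·82 + 0.25·87 = 70
CE = (70)² = 4900

$4,900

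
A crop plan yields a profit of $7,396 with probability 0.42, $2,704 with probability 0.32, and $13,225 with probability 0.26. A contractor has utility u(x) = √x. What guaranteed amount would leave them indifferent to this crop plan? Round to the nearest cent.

$6,832.68

E[u] = 0.42·√7396 + 0.32·√2704 + 0.26·√13225 = 0.42·86 + 0.32·52 + 0.26·115 = 82.66
CE = (82.66)² = 6832.6756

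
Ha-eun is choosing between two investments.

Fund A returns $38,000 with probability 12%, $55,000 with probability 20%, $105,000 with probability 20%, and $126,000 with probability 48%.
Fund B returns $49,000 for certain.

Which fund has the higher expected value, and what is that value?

Fund A ($97,040)

Fund A = 0.12 × 38000 + 0.2 × 55000 + 0.2 × 105000 + 0.48 × 126000 = 4560 + 11000 + 21000 + 60480 = 97040
Fund B: 49000 (certain)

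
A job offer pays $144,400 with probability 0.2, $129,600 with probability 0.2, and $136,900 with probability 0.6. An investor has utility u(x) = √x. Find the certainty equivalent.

$136,900

E[u] = 0.2·√144400 + 0.2·√129600 + 0.6·√136900 = 0.2·380 + 0.2·360 + 0.6·370 = 370
CE = (370)² = 136900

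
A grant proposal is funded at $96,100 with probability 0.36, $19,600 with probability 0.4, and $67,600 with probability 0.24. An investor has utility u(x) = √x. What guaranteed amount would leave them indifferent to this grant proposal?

E[u] = 0.36·√96100 + 0.4·√19600 + 0.24·√67600 = 0.36·310 + 0.4·140 + 0.24·260 = 230
CE = (230)² = 52900

$52,900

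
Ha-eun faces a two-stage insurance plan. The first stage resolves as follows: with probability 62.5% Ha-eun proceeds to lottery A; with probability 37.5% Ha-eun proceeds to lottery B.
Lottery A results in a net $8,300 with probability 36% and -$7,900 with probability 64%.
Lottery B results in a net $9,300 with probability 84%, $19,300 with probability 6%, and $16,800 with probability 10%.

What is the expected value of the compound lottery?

$2,701.25

EV(A) = 0.36 × 8300 + 0.64 × (-7900) = 2988 − 5056 = -2068
EV(B) = 0.84 × 9300 + 0.06 × 19300 + 0.1 × 16800 = 7812 + 1158 + 1680 = 10650
Overall = 0.625 × (-2068) + 0.375 × 10650 = -1292.5 + 3993.75 = 2701.25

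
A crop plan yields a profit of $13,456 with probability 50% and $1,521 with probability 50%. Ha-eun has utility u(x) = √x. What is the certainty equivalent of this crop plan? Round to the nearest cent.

E[u] = 0.5·√13456 + 0.5·√1521 = 0.5·116 + 0.5·39 = 77.5
CE = (77.5)² = 6006.25

$6,006.25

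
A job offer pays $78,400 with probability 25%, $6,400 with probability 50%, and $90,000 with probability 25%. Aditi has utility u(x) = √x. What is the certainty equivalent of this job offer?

E[u] = 0.25·√78400 + 0.5·√6400 + 0.25·√90000 = 0.25·280 + 0.5·80 + 0.25·300 = 185
CE = (185)² = 34225

$34,225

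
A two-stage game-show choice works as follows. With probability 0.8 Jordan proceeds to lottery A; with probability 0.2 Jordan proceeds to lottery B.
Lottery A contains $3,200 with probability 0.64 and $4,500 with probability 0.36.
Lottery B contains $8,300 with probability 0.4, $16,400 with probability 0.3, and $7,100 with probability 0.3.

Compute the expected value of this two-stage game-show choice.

EV(A) = 0.64 × 3200 + 0.36 × 4500 = 2048 + 1620 = 3668
EV(B) = 0.4 × 8300 + 0.3 × 16400 + 0.3 × 7100 = 3320 + 4920 + 2130 = 10370
Overall = 0.8 × 3668 + 0.2 × 10370 = 2934.4 + 2074 = 5008.4

$5,008.40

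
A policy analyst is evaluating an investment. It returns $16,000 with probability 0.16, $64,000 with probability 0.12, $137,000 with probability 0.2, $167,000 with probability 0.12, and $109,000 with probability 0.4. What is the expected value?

EV = 0.16 × 16000 + 0.12 × 64000 + 0.2 × 137000 + 0.12 × 167000 + 0.4 × 109000 = 2560 + 7680 + 27400 + 20040 + 43600 = 101280

$101,280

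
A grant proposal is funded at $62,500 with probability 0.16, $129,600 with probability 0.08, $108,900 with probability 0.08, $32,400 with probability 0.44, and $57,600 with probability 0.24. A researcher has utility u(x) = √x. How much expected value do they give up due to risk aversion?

$3,336

E[u] = 0.16·√62500 + 0.08·√129600 + 0.08·√108900 + 0.44·√32400 + 0.24·√57600 = 0.16·250 + 0.08·360 + 0.08·330 + 0.44·180 + 0.24·240 = 232
CE = (232)² = 53824
Risk premium = EV − CE = 57160 − 53824 = 3336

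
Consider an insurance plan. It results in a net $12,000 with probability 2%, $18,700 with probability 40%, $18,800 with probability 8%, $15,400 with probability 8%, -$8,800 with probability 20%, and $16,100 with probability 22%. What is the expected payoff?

$12,238

EV = 0.02 × 12000 + 0.4 × 18700 + 0.08 × 18800 + 0.08 × 15400 + 0.2 × (-8800) + 0.22 × 16100 = 240 + 7480 + 1504 + 1232 − 1760 + 3542 = 12238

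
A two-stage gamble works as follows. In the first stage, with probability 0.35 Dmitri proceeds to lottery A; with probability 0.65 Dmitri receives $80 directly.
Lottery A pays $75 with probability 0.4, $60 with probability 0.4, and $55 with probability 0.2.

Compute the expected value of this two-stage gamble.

$74.75

EV(A) = 0.4 × 75 + 0.4 × 60 + 0.2 × 55 = 30 + 24 + 11 = 65
Branch B: 80 (certain)
Overall = 0.35 × 65 + 0.65 × 80 = 22.75 + 52 = 74.75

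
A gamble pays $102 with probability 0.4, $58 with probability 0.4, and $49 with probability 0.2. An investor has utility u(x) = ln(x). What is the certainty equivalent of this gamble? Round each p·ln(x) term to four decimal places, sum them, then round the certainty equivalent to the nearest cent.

E[u] = 0.4·ln(102) + 0.4·ln(58) + 0.2·ln(49) = 1.8500 + 1.6242 + 0.7784 = 4.2526
CE = e^4.2526 ≈ 70.29

$70.29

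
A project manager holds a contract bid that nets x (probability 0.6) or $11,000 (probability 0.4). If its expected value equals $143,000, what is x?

0.6·x + 0.4·11000 = 143000
0.6·x = 143000 − 4400 = 138600
x = 138600 / 0.6 = 231000

x = $231,000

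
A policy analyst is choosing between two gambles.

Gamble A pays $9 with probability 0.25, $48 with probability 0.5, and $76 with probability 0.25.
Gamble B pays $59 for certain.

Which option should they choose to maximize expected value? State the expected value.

Gamble B ($59)

Gamble A = 0.25 × 9 + 0.5 × 48 + 0.25 × 76 = 2.25 + 24 + 19 = 45.25
Gamble B: 59 (certain)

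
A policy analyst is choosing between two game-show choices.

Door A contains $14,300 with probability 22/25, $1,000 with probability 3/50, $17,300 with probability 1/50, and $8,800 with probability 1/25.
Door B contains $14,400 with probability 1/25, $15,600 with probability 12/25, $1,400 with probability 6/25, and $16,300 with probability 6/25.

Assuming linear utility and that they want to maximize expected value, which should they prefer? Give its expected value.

Door A = 22/25 × 14300 + 3/50 × 1000 + 1/50 × 17300 + 1/25 × 8800 = 12584 + 60 + 346 + 352 = 13342
Door B = 1/25 × 14400 + 12/25 × 15600 + 6/25 × 1400 + 6/25 × 16300 = 576 + 7488 + 336 + 3912 = 12312

Door A ($13,342)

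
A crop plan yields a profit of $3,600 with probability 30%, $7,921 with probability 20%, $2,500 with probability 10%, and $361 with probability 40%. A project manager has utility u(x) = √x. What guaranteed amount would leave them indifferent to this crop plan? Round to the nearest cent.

$2,342.56

E[u] = 0.3·√3600 + 0.2·√7921 + 0.1·√2500 + 0.4·√361 = 0.3·60 + 0.2·89 + 0.1·50 + 0.4·19 = 48.4
CE = (48.4)² = 2342.56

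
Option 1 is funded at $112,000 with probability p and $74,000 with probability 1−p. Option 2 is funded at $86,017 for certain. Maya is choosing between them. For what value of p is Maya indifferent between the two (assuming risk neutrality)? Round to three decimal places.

p = 0.316

p·112000 + (1−p)·74000 = 86017
38000p + 74000 = 86017
p = (86017 − 74000) / 38000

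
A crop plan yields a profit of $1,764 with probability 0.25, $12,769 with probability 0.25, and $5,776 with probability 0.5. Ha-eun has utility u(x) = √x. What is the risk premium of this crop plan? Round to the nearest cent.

$630.69

E[u] = 0.25·√1764 + 0.25·√12769 + 0.5·√5776 = 0.25·42 + 0.25·113 + 0.5·76 = 76.75
CE = (76.75)² = 5890.5625
Risk premium = EV − CE = 6521.25 − 5890.5625 = 630.6875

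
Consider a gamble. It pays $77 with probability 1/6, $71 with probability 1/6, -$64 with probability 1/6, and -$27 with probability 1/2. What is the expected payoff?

$0.50

EV = 1/6 × 77 + 1/6 × 71 + 1/6 × (-64) + 1/2 × (-27) = 12.8333 + 11.8333 − 10.6667 − 13.5 = 0.5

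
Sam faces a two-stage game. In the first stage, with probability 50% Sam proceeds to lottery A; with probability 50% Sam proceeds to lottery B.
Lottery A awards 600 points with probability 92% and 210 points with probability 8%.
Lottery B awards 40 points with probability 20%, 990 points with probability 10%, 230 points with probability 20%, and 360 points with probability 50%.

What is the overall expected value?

EV(A) = 0.92 × 600 + 0.08 × 210 = 552 + 16.8 = 568.8
EV(B) = 0.2 × 40 + 0.1 × 990 + 0.2 × 230 + 0.5 × 360 = 8 + 99 + 46 + 180 = 333
Overall = 0.5 × 568.8 + 0.5 × 333 = 284.4 + 166.5 = 450.9

450.9 points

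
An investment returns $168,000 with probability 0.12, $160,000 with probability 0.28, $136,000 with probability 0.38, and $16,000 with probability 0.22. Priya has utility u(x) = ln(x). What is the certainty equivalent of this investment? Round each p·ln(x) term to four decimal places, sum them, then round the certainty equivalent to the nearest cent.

E[u] = 0.12·ln(168000) + 0.28·ln(160000) + 0.38·ln(136000) + 0.22·ln(16000) = 1.4438 + 3.3552 + 4.4918 + 2.1297 = 11.4205
CE = e^11.4205 ≈ 91171.72

$91,171.72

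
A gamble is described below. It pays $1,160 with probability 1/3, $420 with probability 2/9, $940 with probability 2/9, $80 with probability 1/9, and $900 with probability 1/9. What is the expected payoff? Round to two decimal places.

EV = 1/3 × 1160 + 2/9 × 420 + 2/9 × 940 + 1/9 × 80 + 1/9 × 900 = 386.6667 + 93.3333 + 208.8889 + 8.8889 + 100 = 797.7778

$797.78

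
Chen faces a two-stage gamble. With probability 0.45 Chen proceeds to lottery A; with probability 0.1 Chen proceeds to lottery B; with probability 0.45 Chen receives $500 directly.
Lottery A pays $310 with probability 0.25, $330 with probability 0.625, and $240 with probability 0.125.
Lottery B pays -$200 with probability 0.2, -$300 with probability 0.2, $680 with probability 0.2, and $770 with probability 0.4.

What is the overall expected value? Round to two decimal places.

$400.59

EV(A) = 0.25 × 310 + 0.625 × 330 + 0.125 × 240 = 77.5 + 206.25 + 30 = 313.75
EV(B) = 0.2 × (-200) + 0.2 × (-300) + 0.2 × 680 + 0.4 × 770 = -40 − 60 + 136 + 308 = 344
Branch C: 500 (certain)
Overall = 0.45 × 313.75 + 0.1 × 344 + 0.45 × 500 = 141.1875 + 34.4 + 225 = 400.5875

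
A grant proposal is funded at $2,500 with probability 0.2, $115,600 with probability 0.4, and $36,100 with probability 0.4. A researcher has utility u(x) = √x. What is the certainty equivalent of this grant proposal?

$49,284

E[u] = 0.2·√2500 + 0.4·√115600 + 0.4·√36100 = 0.2·50 + 0.4·340 + 0.4·190 = 222
CE = (222)² = 49284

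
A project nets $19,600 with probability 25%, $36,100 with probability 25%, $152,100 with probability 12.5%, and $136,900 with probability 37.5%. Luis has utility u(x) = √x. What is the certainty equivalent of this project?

E[u] = 0.25·√19600 + 0.25·√36100 + 0.125·√152100 + 0.375·√136900 = 0.25·140 + 0.25·190 + 0.125·390 + 0.375·370 = 270
CE = (270)² = 72900

$72,900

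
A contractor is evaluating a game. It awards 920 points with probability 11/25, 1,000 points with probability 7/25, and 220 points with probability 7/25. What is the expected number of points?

EV = 11/25 × 920 + 7/25 × 1000 + 7/25 × 220 = 404.8 + 280 + 61.6 = 746.4

746.4 points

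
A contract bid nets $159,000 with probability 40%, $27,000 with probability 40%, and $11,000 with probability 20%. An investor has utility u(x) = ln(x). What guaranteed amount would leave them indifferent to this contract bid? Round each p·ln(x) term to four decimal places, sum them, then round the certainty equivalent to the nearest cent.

$45,853.19

E[u] = 0.4·ln(159000) + 0.4·ln(27000) + 0.2·ln(11000) = 4.7907 + 4.0814 + 1.8611 = 10.7332
CE = e^10.7332 ≈ 45853.19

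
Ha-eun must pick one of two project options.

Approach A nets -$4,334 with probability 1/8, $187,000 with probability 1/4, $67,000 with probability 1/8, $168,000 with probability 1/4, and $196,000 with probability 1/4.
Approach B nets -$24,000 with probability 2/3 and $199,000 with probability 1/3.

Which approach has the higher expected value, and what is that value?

Approach A = 1/8 × (-4334) + 1/4 × 187000 + 1/8 × 67000 + 1/4 × 168000 + 1/4 × 196000 = -541.75 + 46750 + 8375 + 42000 + 49000 = 145583.25
Approach B = 2/3 × (-24000) + 1/3 × 199000 = -16000 + 66333.3333 = 50333.3333

Approach A ($145,583.25)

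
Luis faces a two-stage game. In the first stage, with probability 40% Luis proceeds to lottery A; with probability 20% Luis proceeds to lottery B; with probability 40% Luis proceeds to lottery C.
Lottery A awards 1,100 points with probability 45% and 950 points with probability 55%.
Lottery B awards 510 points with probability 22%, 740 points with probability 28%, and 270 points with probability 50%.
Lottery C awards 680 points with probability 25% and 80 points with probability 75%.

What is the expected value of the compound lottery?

589.88 points

EV(A) = 0.45 × 1100 + 0.55 × 950 = 495 + 522.5 = 1017.5
EV(B) = 0.22 × 510 + 0.28 × 740 + 0.5 × 270 = 112.2 + 207.2 + 135 = 454.4
EV(C) = 0.25 × 680 + 0.75 × 80 = 170 + 60 = 230
Overall = 0.4 × 1017.5 + 0.2 × 454.4 + 0.4 × 230 = 407 + 90.88 + 92 = 589.88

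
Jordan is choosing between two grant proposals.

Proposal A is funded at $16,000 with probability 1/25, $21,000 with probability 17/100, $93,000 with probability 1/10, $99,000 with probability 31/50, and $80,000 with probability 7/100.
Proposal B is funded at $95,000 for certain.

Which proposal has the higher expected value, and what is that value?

Proposal A = 1/25 × 16000 + 17/100 × 21000 + 1/10 × 93000 + 31/50 × 99000 + 7/100 × 80000 = 640 + 3570 + 9300 + 61380 + 5600 = 80490
Proposal B: 95000 (certain)

Proposal B ($95,000)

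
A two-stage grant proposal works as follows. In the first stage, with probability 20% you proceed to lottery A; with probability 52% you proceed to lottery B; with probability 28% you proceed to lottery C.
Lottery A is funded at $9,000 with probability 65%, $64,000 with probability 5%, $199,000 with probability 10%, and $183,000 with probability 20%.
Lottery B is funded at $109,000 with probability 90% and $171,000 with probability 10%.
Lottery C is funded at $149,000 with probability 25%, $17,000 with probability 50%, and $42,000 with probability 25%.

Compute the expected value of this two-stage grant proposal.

$88,764

EV(A) = 0.65 × 9000 + 0.05 × 64000 + 0.1 × 199000 + 0.2 × 183000 = 5850 + 3200 + 19900 + 36600 = 65550
EV(B) = 0.9 × 109000 + 0.1 × 171000 = 98100 + 17100 = 115200
EV(C) = 0.25 × 149000 + 0.5 × 17000 + 0.25 × 42000 = 37250 + 8500 + 10500 = 56250
Overall = 0.2 × 65550 + 0.52 × 115200 + 0.28 × 56250 = 13110 + 59904 + 15750 = 88764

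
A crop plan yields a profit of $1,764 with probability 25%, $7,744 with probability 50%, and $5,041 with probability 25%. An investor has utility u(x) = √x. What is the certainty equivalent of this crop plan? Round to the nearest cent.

E[u] = 0.25·√1764 + 0.5·√7744 + 0.25·√5041 = 0.25·42 + 0.5·88 + 0.25·71 = 72.25
CE = (72.25)² = 5220.0625

$5,220.06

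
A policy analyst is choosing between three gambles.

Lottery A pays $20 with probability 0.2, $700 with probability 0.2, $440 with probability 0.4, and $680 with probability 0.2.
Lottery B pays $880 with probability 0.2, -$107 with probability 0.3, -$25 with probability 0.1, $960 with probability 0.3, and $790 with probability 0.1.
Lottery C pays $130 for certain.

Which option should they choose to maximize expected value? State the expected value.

Lottery A = 0.2 × 20 + 0.2 × 700 + 0.4 × 440 + 0.2 × 680 = 4 + 140 + 176 + 136 = 456
Lottery B = 0.2 × 880 + 0.3 × (-107) + 0.1 × (-25) + 0.3 × 960 + 0.1 × 790 = 176 − 32.1 − 2.5 + 288 + 79 = 508.4
Lottery C: 130 (certain)

Lottery B ($508.40)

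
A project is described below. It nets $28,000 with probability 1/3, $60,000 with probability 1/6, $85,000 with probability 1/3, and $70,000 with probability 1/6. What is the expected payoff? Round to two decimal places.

$59,333.33

EV = 1/3 × 28000 + 1/6 × 60000 + 1/3 × 85000 + 1/6 × 70000 = 9333.3333 + 10000 + 28333.3333 + 11666.6667 = 59333.3333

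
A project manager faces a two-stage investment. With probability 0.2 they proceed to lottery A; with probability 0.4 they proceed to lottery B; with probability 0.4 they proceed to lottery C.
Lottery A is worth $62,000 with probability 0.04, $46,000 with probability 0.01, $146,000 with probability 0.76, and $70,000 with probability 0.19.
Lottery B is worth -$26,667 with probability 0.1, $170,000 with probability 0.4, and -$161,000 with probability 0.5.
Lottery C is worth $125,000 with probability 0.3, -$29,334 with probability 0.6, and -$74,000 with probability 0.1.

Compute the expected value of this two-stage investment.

$24,373.16

EV(A) = 0.04 × 62000 + 0.01 × 46000 + 0.76 × 146000 + 0.19 × 70000 = 2480 + 460 + 110960 + 13300 = 127200
EV(B) = 0.1 × (-26667) + 0.4 × 170000 + 0.5 × (-161000) = -2666.7 + 68000 − 80500 = -15166.7
EV(C) = 0.3 × 125000 + 0.6 × (-29334) + 0.1 × (-74000) = 37500 − 17600.4 − 7400 = 12499.6
Overall = 0.2 × 127200 + 0.4 × (-15166.7) + 0.4 × 12499.6 = 25440 − 6066.68 + 4999.84 = 24373.16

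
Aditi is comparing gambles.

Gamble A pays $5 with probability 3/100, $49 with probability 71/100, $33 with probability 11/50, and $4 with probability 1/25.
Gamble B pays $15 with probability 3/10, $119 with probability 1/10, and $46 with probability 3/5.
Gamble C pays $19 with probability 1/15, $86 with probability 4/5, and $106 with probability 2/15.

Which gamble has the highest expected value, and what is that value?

Gamble A = 3/100 × 5 + 71/100 × 49 + 11/50 × 33 + 1/25 × 4 = 0.15 + 34.79 + 7.26 + 0.16 = 42.36
Gamble B = 3/10 × 15 + 1/10 × 119 + 3/5 × 46 = 4.5 + 11.9 + 27.6 = 44
Gamble C = 1/15 × 19 + 4/5 × 86 + 2/15 × 106 = 1.2667 + 68.8 + 14.1333 = 84.2

Gamble C ($84.20)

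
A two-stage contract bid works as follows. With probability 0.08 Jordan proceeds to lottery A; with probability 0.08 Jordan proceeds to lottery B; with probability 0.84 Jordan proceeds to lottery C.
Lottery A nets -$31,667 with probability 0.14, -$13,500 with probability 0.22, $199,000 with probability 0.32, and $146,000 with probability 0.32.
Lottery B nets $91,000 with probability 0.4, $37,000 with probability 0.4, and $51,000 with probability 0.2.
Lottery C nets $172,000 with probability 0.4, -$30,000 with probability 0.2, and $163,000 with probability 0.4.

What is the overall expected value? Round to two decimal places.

$120,671.73

EV(A) = 0.14 × (-31667) + 0.22 × (-13500) + 0.32 × 199000 + 0.32 × 146000 = -4433.38 − 2970 + 63680 + 46720 = 102996.62
EV(B) = 0.4 × 91000 + 0.4 × 37000 + 0.2 × 51000 = 36400 + 14800 + 10200 = 61400
EV(C) = 0.4 × 172000 + 0.2 × (-30000) + 0.4 × 163000 = 68800 − 6000 + 65200 = 128000
Overall = 0.08 × 102996.62 + 0.08 × 61400 + 0.84 × 128000 = 8239.7296 + 4912 + 107520 = 120671.7296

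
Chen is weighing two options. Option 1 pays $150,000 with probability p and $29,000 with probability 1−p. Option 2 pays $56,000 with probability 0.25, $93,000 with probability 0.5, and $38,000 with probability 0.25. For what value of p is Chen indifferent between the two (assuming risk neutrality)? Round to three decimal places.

p = 0.339

EV(Option 2) = 0.25 × 56000 + 0.5 × 93000 + 0.25 × 38000 = 14000 + 46500 + 9500 = 70000
p·150000 + (1−p)·29000 = 70000
121000p + 29000 = 70000
p = (70000 − 29000) / 121000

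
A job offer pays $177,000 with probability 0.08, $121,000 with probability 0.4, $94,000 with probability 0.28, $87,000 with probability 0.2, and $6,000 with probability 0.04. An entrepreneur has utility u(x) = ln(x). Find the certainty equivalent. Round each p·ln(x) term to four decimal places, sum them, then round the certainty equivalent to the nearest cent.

$96,480.87

E[u] = 0.08·ln(177000) + 0.4·ln(121000) + 0.28·ln(94000) + 0.2·ln(87000) + 0.04·ln(6000) = 0.9667 + 4.6814 + 3.2063 + 2.2747 + 0.3480 = 11.4771
CE = e^11.4771 ≈ 96480.87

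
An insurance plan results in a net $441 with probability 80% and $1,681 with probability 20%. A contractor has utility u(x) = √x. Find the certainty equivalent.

$625

E[u] = 0.8·√441 + 0.2·√1681 = 0.8·21 + 0.2·41 = 25
CE = (25)² = 625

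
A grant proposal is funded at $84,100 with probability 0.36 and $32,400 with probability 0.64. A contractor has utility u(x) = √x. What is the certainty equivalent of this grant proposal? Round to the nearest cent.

$48,224.16

E[u] = 0.36·√84100 + 0.64·√32400 = 0.36·290 + 0.64·180 = 219.6
CE = (219.6)² = 48224.16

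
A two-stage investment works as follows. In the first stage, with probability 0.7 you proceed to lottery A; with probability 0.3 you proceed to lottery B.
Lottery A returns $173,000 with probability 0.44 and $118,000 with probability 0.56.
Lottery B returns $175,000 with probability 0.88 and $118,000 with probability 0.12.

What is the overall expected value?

EV(A) = 0.44 × 173000 + 0.56 × 118000 = 76120 + 66080 = 142200
EV(B) = 0.88 × 175000 + 0.12 × 118000 = 154000 + 14160 = 168160
Overall = 0.7 × 142200 + 0.3 × 168160 = 99540 + 50448 = 149988

$149,988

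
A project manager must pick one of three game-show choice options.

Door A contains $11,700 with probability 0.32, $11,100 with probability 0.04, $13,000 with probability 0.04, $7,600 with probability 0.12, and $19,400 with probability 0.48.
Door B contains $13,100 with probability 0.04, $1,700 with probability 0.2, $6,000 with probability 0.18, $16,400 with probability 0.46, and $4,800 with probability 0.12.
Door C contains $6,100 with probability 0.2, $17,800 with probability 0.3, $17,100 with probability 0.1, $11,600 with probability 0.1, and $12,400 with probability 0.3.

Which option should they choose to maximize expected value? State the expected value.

Door A ($14,932)

Door A = 0.32 × 11700 + 0.04 × 11100 + 0.04 × 13000 + 0.12 × 7600 + 0.48 × 19400 = 3744 + 444 + 520 + 912 + 9312 = 14932
Door B = 0.04 × 13100 + 0.2 × 1700 + 0.18 × 6000 + 0.46 × 16400 + 0.12 × 4800 = 524 + 340 + 1080 + 7544 + 576 = 10064
Door C = 0.2 × 6100 + 0.3 × 17800 + 0.1 × 17100 + 0.1 × 11600 + 0.3 × 12400 = 1220 + 5340 + 1710 + 1160 + 3720 = 13150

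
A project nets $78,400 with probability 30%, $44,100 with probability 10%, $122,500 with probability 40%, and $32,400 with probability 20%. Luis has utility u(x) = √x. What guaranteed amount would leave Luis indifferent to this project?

E[u] = 0.3·√78400 + 0.1·√44100 + 0.4·√122500 + 0.2·√32400 = 0.3·280 + 0.1·210 + 0.4·350 + 0.2·180 = 281
CE = (281)² = 78961

$78,961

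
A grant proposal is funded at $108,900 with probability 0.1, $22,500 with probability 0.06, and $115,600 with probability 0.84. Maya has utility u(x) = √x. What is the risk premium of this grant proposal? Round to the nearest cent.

$2,022.24

E[u] = 0.1·√108900 + 0.06·√22500 + 0.84·√115600 = 0.1·330 + 0.06·150 + 0.84·340 = 327.6
CE = (327.6)² = 107321.76
Risk premium = EV − CE = 109344 − 107321.76 = 2022.24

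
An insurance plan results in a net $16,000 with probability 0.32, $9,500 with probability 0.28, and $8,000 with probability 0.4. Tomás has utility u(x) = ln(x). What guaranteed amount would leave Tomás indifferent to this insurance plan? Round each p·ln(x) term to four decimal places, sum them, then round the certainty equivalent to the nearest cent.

$10,478.70

E[u] = 0.32·ln(16000) + 0.28·ln(9500) + 0.4·ln(8000) = 3.0977 + 2.5645 + 3.5949 = 9.2571
CE = e^9.2571 ≈ 10478.70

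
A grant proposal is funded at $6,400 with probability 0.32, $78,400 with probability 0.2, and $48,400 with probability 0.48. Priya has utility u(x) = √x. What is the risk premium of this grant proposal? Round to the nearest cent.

$5,916.16

E[u] = 0.32·√6400 + 0.2·√78400 + 0.48·√48400 = 0.32·80 + 0.2·280 + 0.48·220 = 187.2
CE = (187.2)² = 35043.84
Risk premium = EV − CE = 40960 − 35043.84 = 5916.16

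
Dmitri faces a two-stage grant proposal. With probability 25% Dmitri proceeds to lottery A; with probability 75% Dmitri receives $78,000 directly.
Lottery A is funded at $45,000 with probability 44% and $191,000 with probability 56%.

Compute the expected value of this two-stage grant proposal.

EV(A) = 0.44 × 45000 + 0.56 × 191000 = 19800 + 106960 = 126760
Branch B: 78000 (certain)
Overall = 0.25 × 126760 + 0.75 × 78000 = 31690 + 58500 = 90190

$90,190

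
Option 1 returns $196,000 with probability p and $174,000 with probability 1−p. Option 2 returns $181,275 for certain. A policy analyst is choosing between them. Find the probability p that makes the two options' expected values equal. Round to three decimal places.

p·196000 + (1−p)·174000 = 181275
22000p + 174000 = 181275
p = (181275 − 174000) / 22000

p = 0.331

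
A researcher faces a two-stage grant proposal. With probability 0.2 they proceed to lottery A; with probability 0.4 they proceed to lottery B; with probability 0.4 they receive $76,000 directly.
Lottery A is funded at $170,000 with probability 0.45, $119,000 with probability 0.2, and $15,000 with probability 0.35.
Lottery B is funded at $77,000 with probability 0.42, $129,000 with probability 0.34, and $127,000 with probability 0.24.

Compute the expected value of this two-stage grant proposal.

$94,182

EV(A) = 0.45 × 170000 + 0.2 × 119000 + 0.35 × 15000 = 76500 + 23800 + 5250 = 105550
EV(B) = 0.42 × 77000 + 0.34 × 129000 + 0.24 × 127000 = 32340 + 43860 + 30480 = 106680
Branch C: 76000 (certain)
Overall = 0.2 × 105550 + 0.4 × 106680 + 0.4 × 76000 = 21110 + 42672 + 30400 = 94182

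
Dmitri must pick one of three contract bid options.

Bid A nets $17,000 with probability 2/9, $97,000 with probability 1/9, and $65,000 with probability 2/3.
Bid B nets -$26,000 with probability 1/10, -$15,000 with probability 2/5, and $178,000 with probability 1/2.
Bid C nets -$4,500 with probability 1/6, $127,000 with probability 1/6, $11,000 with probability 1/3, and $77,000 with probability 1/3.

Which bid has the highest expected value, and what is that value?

Bid B ($80,400)

Bid A = 2/9 × 17000 + 1/9 × 97000 + 2/3 × 65000 = 3777.7778 + 10777.7778 + 43333.3333 = 57888.8889
Bid B = 1/10 × (-26000) + 2/5 × (-15000) + 1/2 × 178000 = -2600 − 6000 + 89000 = 80400
Bid C = 1/6 × (-4500) + 1/6 × 127000 + 1/3 × 11000 + 1/3 × 77000 = -750 + 21166.6667 + 3666.6667 + 25666.6667 = 49750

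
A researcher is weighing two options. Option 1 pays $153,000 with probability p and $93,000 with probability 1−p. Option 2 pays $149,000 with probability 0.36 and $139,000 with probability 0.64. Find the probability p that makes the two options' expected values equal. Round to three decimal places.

p = 0.827

EV(Option 2) = 0.36 × 149000 + 0.64 × 139000 = 53640 + 88960 = 142600
p·153000 + (1−p)·93000 = 142600
60000p + 93000 = 142600
p = (142600 − 93000) / 60000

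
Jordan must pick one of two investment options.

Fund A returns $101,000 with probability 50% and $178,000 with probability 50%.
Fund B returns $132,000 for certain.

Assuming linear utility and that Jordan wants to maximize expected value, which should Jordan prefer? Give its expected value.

Fund A = 0.5 × 101000 + 0.5 × 178000 = 50500 + 89000 = 139500
Fund B: 132000 (certain)

Fund A ($139,500)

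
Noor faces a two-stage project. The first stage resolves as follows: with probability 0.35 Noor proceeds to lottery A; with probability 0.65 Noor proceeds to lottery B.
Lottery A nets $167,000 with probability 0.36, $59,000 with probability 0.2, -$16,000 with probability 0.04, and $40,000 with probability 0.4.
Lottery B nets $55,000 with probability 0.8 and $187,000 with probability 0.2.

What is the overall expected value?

EV(A) = 0.36 × 167000 + 0.2 × 59000 + 0.04 × (-16000) + 0.4 × 40000 = 60120 + 11800 − 640 + 16000 = 87280
EV(B) = 0.8 × 55000 + 0.2 × 187000 = 44000 + 37400 = 81400
Overall = 0.35 × 87280 + 0.65 × 81400 = 30548 + 52910 = 83458

$83,458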